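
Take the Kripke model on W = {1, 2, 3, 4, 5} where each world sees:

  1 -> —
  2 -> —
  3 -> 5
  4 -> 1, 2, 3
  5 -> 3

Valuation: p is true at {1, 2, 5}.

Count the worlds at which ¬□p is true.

1: □p is T. ✗
2: □p is T. ✗
3: □p is T. ✗
4: □p is F. ✓
5: □p is F. ✓
Satisfying worlds: {4, 5}.

2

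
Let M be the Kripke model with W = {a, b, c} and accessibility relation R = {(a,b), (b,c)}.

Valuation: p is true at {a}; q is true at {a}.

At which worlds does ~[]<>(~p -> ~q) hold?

{b}

a: []<>(~p -> ~q) is T. ✗
b: []<>(~p -> ~q) is F. ✓
c: []<>(~p -> ~q) is T. ✗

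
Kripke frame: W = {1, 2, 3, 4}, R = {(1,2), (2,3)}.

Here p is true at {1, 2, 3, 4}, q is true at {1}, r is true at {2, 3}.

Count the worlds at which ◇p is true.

1: successors {2}; p there: 2:T. ✓
2: successors {3}; p there: 3:T. ✓
3: no successors, so ◇p fails. ✗
4: no successors, so ◇p fails. ✗
Satisfying worlds: {1, 2}.

2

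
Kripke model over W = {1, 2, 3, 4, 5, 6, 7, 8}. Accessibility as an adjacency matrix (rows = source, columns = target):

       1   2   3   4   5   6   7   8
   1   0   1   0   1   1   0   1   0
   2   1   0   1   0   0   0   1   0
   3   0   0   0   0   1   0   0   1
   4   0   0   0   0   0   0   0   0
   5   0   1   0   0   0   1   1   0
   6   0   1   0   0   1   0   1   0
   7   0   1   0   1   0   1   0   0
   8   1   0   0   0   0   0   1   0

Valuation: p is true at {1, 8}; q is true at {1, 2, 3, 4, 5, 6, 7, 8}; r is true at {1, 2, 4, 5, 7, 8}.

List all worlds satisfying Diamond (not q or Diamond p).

{1, 2, 3, 5, 6, 7}

1: successors {2, 4, 5, 7}; not q or Diamond p there: 2:T, 4:F, 5:F, 7:F. ✓
2: successors {1, 3, 7}; not q or Diamond p there: 1:F, 3:T, 7:F. ✓
3: successors {5, 8}; not q or Diamond p there: 5:F, 8:T. ✓
4: no successors, so Diamond (not q or Diamond p) fails. ✗
5: successors {2, 6, 7}; not q or Diamond p there: 2:T, 6:F, 7:F. ✓
6: successors {2, 5, 7}; not q or Diamond p there: 2:T, 5:F, 7:F. ✓
7: successors {2, 4, 6}; not q or Diamond p there: 2:T, 4:F, 6:F. ✓
8: successors {1, 7}; not q or Diamond p there: 1:F, 7:F. ✗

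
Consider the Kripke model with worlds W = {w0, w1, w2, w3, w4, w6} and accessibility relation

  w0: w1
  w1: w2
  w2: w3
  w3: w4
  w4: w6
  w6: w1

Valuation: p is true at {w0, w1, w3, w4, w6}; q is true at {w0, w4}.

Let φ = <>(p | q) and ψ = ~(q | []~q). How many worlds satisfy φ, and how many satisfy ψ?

For <>(p | q):
w0: successors {w1}; p | q there: w1:T. ✓
w1: successors {w2}; p | q there: w2:F. ✗
w2: successors {w3}; p | q there: w3:T. ✓
w3: successors {w4}; p | q there: w4:T. ✓
w4: successors {w6}; p | q there: w6:T. ✓
w6: successors {w1}; p | q there: w1:T. ✓
— 5 worlds.
For ~(q | []~q):
w0: q | []~q is T. ✗
w1: q | []~q is T. ✗
w2: q | []~q is T. ✗
w3: q | []~q is F. ✓
w4: q | []~q is T. ✗
w6: q | []~q is T. ✗
— 1 world.

5 and 1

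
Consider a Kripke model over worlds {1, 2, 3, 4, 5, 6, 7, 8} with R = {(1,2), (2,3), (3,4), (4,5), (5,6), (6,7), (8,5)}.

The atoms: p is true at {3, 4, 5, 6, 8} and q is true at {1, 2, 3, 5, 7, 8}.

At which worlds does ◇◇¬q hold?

1: successors {2}; ◇¬q there: 2:F. ✗
2: successors {3}; ◇¬q there: 3:T. ✓
3: successors {4}; ◇¬q there: 4:F. ✗
4: successors {5}; ◇¬q there: 5:T. ✓
5: successors {6}; ◇¬q there: 6:F. ✗
6: successors {7}; ◇¬q there: 7:F. ✗
7: no successors, so ◇◇¬q fails. ✗
8: successors {5}; ◇¬q there: 5:T. ✓

{2, 4, 8}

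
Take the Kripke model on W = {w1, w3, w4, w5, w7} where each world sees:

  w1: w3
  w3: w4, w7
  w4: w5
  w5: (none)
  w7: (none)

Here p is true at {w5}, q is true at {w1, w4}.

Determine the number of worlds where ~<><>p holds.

4

w1: <><>p is F. ✓
w3: <><>p is T. ✗
w4: <><>p is F. ✓
w5: <><>p is F. ✓
w7: <><>p is F. ✓
Satisfying worlds: {w1, w4, w5, w7}.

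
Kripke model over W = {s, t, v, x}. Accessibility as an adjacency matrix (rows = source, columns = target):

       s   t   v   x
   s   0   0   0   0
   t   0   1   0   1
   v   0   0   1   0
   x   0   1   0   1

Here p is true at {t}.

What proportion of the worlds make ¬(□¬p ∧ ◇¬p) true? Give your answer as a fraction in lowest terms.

s: □¬p ∧ ◇¬p is F. ✓
t: □¬p ∧ ◇¬p is F. ✓
v: □¬p ∧ ◇¬p is T. ✗
x: □¬p ∧ ◇¬p is F. ✓
That's 3 of 4 worlds, so 3/4.

3/4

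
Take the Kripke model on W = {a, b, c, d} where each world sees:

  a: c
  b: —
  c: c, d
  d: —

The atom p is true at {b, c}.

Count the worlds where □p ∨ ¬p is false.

1

a: □p is T, ¬p is T. ✓
b: □p is T, ¬p is F. ✓
c: □p is F, ¬p is F. ✗
d: □p is T, ¬p is T. ✓
Satisfying worlds: {a, b, d}.
So □p ∨ ¬p fails at the other 1 world.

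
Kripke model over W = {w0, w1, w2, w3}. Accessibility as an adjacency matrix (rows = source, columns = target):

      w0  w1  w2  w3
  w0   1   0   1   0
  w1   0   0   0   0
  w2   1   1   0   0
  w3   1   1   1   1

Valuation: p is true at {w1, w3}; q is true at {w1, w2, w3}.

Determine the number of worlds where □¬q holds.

1

w0: successors {w0, w2}; ¬q there: w0:T, w2:F. ✗
w1: no successors, so □¬q holds vacuously. ✓
w2: successors {w0, w1}; ¬q there: w0:T, w1:F. ✗
w3: successors {w0, w1, w2, w3}; ¬q there: w0:T, w1:F, w2:F, w3:F. ✗
Satisfying worlds: {w1}.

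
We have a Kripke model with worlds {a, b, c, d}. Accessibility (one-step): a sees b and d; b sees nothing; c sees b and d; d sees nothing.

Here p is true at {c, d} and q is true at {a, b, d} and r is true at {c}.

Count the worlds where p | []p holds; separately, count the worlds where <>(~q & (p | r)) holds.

3 and 0

For p | []p:
a: p is F, []p is F. ✗
b: p is F, []p is T. ✓
c: p is T, []p is F. ✓
d: p is T, []p is T. ✓
— 3 worlds.
For <>(~q & (p | r)):
a: successors {b, d}; ~q & (p | r) there: b:F, d:F. ✗
b: no successors, so <>(~q & (p | r)) fails. ✗
c: successors {b, d}; ~q & (p | r) there: b:F, d:F. ✗
d: no successors, so <>(~q & (p | r)) fails. ✗
— 0 worlds.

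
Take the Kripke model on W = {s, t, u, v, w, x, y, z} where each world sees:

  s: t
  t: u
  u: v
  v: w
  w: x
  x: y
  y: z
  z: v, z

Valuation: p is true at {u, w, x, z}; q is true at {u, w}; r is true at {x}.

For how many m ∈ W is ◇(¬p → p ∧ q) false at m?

3

s: successors {t}; ¬p → p ∧ q there: t:F. ✗
t: successors {u}; ¬p → p ∧ q there: u:T. ✓
u: successors {v}; ¬p → p ∧ q there: v:F. ✗
v: successors {w}; ¬p → p ∧ q there: w:T. ✓
w: successors {x}; ¬p → p ∧ q there: x:T. ✓
x: successors {y}; ¬p → p ∧ q there: y:F. ✗
y: successors {z}; ¬p → p ∧ q there: z:T. ✓
z: successors {v, z}; ¬p → p ∧ q there: v:F, z:T. ✓
Satisfying worlds: {t, v, w, y, z}.
So ◇(¬p → p ∧ q) fails at the other 3 worlds.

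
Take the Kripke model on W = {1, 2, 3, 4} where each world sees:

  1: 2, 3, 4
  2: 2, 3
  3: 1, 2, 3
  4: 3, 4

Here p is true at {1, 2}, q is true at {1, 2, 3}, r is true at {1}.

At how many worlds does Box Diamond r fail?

1: successors {2, 3, 4}; Diamond r there: 2:F, 3:T, 4:F. ✗
2: successors {2, 3}; Diamond r there: 2:F, 3:T. ✗
3: successors {1, 2, 3}; Diamond r there: 1:F, 2:F, 3:T. ✗
4: successors {3, 4}; Diamond r there: 3:T, 4:F. ✗
Satisfying worlds: ∅.
So Box Diamond r fails at the other 4 worlds.

4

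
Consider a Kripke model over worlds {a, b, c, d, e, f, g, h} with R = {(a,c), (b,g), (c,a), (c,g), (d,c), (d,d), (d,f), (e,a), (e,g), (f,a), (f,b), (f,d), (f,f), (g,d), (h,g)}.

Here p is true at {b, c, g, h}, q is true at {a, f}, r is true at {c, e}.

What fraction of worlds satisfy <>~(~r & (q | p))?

a: successors {c}; ~(~r & (q | p)) there: c:T. ✓
b: successors {g}; ~(~r & (q | p)) there: g:F. ✗
c: successors {a, g}; ~(~r & (q | p)) there: a:F, g:F. ✗
d: successors {c, d, f}; ~(~r & (q | p)) there: c:T, d:T, f:F. ✓
e: successors {a, g}; ~(~r & (q | p)) there: a:F, g:F. ✗
f: successors {a, b, d, f}; ~(~r & (q | p)) there: a:F, b:F, d:T, f:F. ✓
g: successors {d}; ~(~r & (q | p)) there: d:T. ✓
h: successors {g}; ~(~r & (q | p)) there: g:F. ✗
That's 4 of 8 worlds, so 4/8 = 1/2.

1/2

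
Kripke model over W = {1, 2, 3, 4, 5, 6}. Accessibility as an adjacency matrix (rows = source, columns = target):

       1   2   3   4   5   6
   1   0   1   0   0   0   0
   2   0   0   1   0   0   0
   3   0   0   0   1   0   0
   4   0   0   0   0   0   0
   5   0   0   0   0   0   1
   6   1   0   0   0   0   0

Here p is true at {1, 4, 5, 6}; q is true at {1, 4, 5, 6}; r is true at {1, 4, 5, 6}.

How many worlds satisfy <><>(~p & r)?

1: successors {2}; <>(~p & r) there: 2:F. ✗
2: successors {3}; <>(~p & r) there: 3:F. ✗
3: successors {4}; <>(~p & r) there: 4:F. ✗
4: no successors, so <><>(~p & r) fails. ✗
5: successors {6}; <>(~p & r) there: 6:F. ✗
6: successors {1}; <>(~p & r) there: 1:F. ✗
Satisfying worlds: ∅.

0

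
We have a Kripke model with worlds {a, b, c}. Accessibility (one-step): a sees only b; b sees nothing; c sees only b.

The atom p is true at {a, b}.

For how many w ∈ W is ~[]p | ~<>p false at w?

2

a: ~[]p is F, ~<>p is F. ✗
b: ~[]p is F, ~<>p is T. ✓
c: ~[]p is F, ~<>p is F. ✗
Satisfying worlds: {b}.
So ~[]p | ~<>p fails at the other 2 worlds.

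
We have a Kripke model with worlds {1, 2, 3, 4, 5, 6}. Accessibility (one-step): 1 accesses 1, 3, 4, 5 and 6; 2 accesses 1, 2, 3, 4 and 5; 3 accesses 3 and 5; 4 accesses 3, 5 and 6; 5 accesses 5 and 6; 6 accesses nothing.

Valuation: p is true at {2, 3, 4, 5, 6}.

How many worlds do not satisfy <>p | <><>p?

1

1: <>p is T, <><>p is T. ✓
2: <>p is T, <><>p is T. ✓
3: <>p is T, <><>p is T. ✓
4: <>p is T, <><>p is T. ✓
5: <>p is T, <><>p is T. ✓
6: <>p is F, <><>p is F. ✗
Satisfying worlds: {1, 2, 3, 4, 5}.
So <>p | <><>p fails at the other 1 world.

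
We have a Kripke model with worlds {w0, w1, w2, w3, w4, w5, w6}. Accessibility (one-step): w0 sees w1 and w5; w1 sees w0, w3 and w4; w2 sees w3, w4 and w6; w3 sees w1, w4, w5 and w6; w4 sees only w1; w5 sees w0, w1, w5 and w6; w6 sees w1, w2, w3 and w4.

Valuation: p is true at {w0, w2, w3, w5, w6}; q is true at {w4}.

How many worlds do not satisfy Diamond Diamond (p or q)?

0

w0: successors {w1, w5}; Diamond (p or q) there: w1:T, w5:T. ✓
w1: successors {w0, w3, w4}; Diamond (p or q) there: w0:T, w3:T, w4:F. ✓
w2: successors {w3, w4, w6}; Diamond (p or q) there: w3:T, w4:F, w6:T. ✓
w3: successors {w1, w4, w5, w6}; Diamond (p or q) there: w1:T, w4:F, w5:T, w6:T. ✓
w4: successors {w1}; Diamond (p or q) there: w1:T. ✓
w5: successors {w0, w1, w5, w6}; Diamond (p or q) there: w0:T, w1:T, w5:T, w6:T. ✓
w6: successors {w1, w2, w3, w4}; Diamond (p or q) there: w1:T, w2:T, w3:T, w4:F. ✓
Satisfying worlds: {w0, w1, w2, w3, w4, w5, w6}.
So Diamond Diamond (p or q) fails at the other 0 worlds.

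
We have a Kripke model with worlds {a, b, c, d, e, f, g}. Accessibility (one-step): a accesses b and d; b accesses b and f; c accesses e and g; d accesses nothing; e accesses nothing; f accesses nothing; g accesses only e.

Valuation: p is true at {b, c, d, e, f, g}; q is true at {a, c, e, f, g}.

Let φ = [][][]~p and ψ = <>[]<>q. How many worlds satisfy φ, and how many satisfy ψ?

For [][][]~p:
a: successors {b, d}; [][]~p there: b:F, d:T. ✗
b: successors {b, f}; [][]~p there: b:F, f:T. ✗
c: successors {e, g}; [][]~p there: e:T, g:T. ✓
d: no successors, so [][][]~p holds vacuously. ✓
e: no successors, so [][][]~p holds vacuously. ✓
f: no successors, so [][][]~p holds vacuously. ✓
g: successors {e}; [][]~p there: e:T. ✓
— 5 worlds.
For <>[]<>q:
a: successors {b, d}; []<>q there: b:F, d:T. ✓
b: successors {b, f}; []<>q there: b:F, f:T. ✓
c: successors {e, g}; []<>q there: e:T, g:F. ✓
d: no successors, so <>[]<>q fails. ✗
e: no successors, so <>[]<>q fails. ✗
f: no successors, so <>[]<>q fails. ✗
g: successors {e}; []<>q there: e:T. ✓
— 4 worlds.

5 and 4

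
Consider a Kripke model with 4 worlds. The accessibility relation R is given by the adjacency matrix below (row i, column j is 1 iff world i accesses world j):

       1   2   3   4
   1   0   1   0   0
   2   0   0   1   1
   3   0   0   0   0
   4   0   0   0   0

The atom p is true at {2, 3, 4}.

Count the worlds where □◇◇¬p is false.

1: successors {2}; ◇◇¬p there: 2:F. ✗
2: successors {3, 4}; ◇◇¬p there: 3:F, 4:F. ✗
3: no successors, so □◇◇¬p holds vacuously. ✓
4: no successors, so □◇◇¬p holds vacuously. ✓
Satisfying worlds: {3, 4}.
So □◇◇¬p fails at the other 2 worlds.

2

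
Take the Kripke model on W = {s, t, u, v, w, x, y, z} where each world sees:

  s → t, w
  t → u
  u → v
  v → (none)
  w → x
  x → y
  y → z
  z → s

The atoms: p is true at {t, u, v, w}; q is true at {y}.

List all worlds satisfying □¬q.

{s, t, u, v, w, y, z}

s: successors {t, w}; ¬q there: t:T, w:T. ✓
t: successors {u}; ¬q there: u:T. ✓
u: successors {v}; ¬q there: v:T. ✓
v: no successors, so □¬q holds vacuously. ✓
w: successors {x}; ¬q there: x:T. ✓
x: successors {y}; ¬q there: y:F. ✗
y: successors {z}; ¬q there: z:T. ✓
z: successors {s}; ¬q there: s:T. ✓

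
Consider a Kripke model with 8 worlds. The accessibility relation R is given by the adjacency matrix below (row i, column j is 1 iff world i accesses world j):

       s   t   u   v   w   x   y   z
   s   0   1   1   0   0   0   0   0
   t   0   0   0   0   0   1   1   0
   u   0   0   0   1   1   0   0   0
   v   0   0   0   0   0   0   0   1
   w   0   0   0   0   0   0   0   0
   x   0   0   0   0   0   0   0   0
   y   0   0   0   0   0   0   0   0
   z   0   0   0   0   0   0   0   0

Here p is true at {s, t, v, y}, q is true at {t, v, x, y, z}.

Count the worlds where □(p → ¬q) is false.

s: successors {t, u}; p → ¬q there: t:F, u:T. ✗
t: successors {x, y}; p → ¬q there: x:T, y:F. ✗
u: successors {v, w}; p → ¬q there: v:F, w:T. ✗
v: successors {z}; p → ¬q there: z:T. ✓
w: no successors, so □(p → ¬q) holds vacuously. ✓
x: no successors, so □(p → ¬q) holds vacuously. ✓
y: no successors, so □(p → ¬q) holds vacuously. ✓
z: no successors, so □(p → ¬q) holds vacuously. ✓
Satisfying worlds: {v, w, x, y, z}.
So □(p → ¬q) fails at the other 3 worlds.

3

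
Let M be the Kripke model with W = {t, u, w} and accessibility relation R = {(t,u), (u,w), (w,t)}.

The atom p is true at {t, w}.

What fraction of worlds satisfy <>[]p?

2/3

t: successors {u}; []p there: u:T. ✓
u: successors {w}; []p there: w:T. ✓
w: successors {t}; []p there: t:F. ✗
That's 2 of 3 worlds, so 2/3.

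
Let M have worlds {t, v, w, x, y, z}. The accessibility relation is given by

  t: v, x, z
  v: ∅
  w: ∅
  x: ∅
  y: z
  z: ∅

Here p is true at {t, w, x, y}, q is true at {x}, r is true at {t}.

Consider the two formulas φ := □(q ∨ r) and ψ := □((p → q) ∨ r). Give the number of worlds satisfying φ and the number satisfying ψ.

4 and 6

For □(q ∨ r):
t: successors {v, x, z}; q ∨ r there: v:F, x:T, z:F. ✗
v: no successors, so □(q ∨ r) holds vacuously. ✓
w: no successors, so □(q ∨ r) holds vacuously. ✓
x: no successors, so □(q ∨ r) holds vacuously. ✓
y: successors {z}; q ∨ r there: z:F. ✗
z: no successors, so □(q ∨ r) holds vacuously. ✓
— 4 worlds.
For □((p → q) ∨ r):
t: successors {v, x, z}; (p → q) ∨ r there: v:T, x:T, z:T. ✓
v: no successors, so □((p → q) ∨ r) holds vacuously. ✓
w: no successors, so □((p → q) ∨ r) holds vacuously. ✓
x: no successors, so □((p → q) ∨ r) holds vacuously. ✓
y: successors {z}; (p → q) ∨ r there: z:T. ✓
z: no successors, so □((p → q) ∨ r) holds vacuously. ✓
— 6 worlds.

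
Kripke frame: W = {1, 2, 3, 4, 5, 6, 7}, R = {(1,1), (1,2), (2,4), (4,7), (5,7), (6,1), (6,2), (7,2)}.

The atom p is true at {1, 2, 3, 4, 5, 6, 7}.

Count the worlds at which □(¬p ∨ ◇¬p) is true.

1: successors {1, 2}; ¬p ∨ ◇¬p there: 1:F, 2:F. ✗
2: successors {4}; ¬p ∨ ◇¬p there: 4:F. ✗
3: no successors, so □(¬p ∨ ◇¬p) holds vacuously. ✓
4: successors {7}; ¬p ∨ ◇¬p there: 7:F. ✗
5: successors {7}; ¬p ∨ ◇¬p there: 7:F. ✗
6: successors {1, 2}; ¬p ∨ ◇¬p there: 1:F, 2:F. ✗
7: successors {2}; ¬p ∨ ◇¬p there: 2:F. ✗
Satisfying worlds: {3}.

1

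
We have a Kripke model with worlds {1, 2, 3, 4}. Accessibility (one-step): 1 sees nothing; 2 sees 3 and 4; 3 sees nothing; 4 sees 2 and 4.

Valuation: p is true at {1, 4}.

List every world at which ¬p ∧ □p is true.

{3}

1: ¬p is F, □p is T. ✗
2: ¬p is T, □p is F. ✗
3: ¬p is T, □p is T. ✓
4: ¬p is F, □p is F. ✗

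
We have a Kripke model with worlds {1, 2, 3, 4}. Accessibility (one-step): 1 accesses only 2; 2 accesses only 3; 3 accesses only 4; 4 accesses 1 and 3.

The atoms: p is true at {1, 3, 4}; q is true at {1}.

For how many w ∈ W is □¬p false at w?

1: successors {2}; ¬p there: 2:T. ✓
2: successors {3}; ¬p there: 3:F. ✗
3: successors {4}; ¬p there: 4:F. ✗
4: successors {1, 3}; ¬p there: 1:F, 3:F. ✗
Satisfying worlds: {1}.
So □¬p fails at the other 3 worlds.

3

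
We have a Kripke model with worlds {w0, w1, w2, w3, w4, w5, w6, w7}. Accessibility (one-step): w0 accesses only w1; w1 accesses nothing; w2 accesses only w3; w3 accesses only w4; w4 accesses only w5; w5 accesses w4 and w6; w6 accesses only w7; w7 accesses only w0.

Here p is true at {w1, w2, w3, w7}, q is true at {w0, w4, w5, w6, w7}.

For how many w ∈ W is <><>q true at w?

w0: successors {w1}; <>q there: w1:F. ✗
w1: no successors, so <><>q fails. ✗
w2: successors {w3}; <>q there: w3:T. ✓
w3: successors {w4}; <>q there: w4:T. ✓
w4: successors {w5}; <>q there: w5:T. ✓
w5: successors {w4, w6}; <>q there: w4:T, w6:T. ✓
w6: successors {w7}; <>q there: w7:T. ✓
w7: successors {w0}; <>q there: w0:F. ✗
Satisfying worlds: {w2, w3, w4, w5, w6}.

5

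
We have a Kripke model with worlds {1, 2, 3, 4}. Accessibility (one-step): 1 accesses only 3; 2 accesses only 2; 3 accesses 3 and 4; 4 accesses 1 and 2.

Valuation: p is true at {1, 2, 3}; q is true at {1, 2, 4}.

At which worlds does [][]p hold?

1: successors {3}; []p there: 3:F. ✗
2: successors {2}; []p there: 2:T. ✓
3: successors {3, 4}; []p there: 3:F, 4:T. ✗
4: successors {1, 2}; []p there: 1:T, 2:T. ✓

{2, 4}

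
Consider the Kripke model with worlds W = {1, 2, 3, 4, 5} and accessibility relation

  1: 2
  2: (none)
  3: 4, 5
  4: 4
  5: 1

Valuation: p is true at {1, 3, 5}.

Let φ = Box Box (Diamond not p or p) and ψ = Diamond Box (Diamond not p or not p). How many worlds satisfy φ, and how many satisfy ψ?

For Box Box (Diamond not p or p):
1: successors {2}; Box (Diamond not p or p) there: 2:T. ✓
2: no successors, so Box Box (Diamond not p or p) holds vacuously. ✓
3: successors {4, 5}; Box (Diamond not p or p) there: 4:T, 5:T. ✓
4: successors {4}; Box (Diamond not p or p) there: 4:T. ✓
5: successors {1}; Box (Diamond not p or p) there: 1:F. ✗
— 4 worlds.
For Diamond Box (Diamond not p or not p):
1: successors {2}; Box (Diamond not p or not p) there: 2:T. ✓
2: no successors, so Diamond Box (Diamond not p or not p) fails. ✗
3: successors {4, 5}; Box (Diamond not p or not p) there: 4:T, 5:T. ✓
4: successors {4}; Box (Diamond not p or not p) there: 4:T. ✓
5: successors {1}; Box (Diamond not p or not p) there: 1:T. ✓
— 4 worlds.

4 and 4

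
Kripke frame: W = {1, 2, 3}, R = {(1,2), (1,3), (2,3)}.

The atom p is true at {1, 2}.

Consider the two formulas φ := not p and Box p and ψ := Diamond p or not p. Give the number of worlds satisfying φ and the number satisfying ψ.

For not p and Box p:
1: not p is F, Box p is F. ✗
2: not p is F, Box p is F. ✗
3: not p is T, Box p is T. ✓
— 1 world.
For Diamond p or not p:
1: Diamond p is T, not p is F. ✓
2: Diamond p is F, not p is F. ✗
3: Diamond p is F, not p is T. ✓
— 2 worlds.

1 and 2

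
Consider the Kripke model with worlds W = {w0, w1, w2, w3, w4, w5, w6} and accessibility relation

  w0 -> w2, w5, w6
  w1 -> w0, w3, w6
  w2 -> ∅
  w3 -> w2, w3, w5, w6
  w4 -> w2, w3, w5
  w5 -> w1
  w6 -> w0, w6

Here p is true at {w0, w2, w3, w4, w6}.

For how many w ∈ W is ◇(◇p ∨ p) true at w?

w0: successors {w2, w5, w6}; ◇p ∨ p there: w2:T, w5:F, w6:T. ✓
w1: successors {w0, w3, w6}; ◇p ∨ p there: w0:T, w3:T, w6:T. ✓
w2: no successors, so ◇(◇p ∨ p) fails. ✗
w3: successors {w2, w3, w5, w6}; ◇p ∨ p there: w2:T, w3:T, w5:F, w6:T. ✓
w4: successors {w2, w3, w5}; ◇p ∨ p there: w2:T, w3:T, w5:F. ✓
w5: successors {w1}; ◇p ∨ p there: w1:T. ✓
w6: successors {w0, w6}; ◇p ∨ p there: w0:T, w6:T. ✓
Satisfying worlds: {w0, w1, w3, w4, w5, w6}.

6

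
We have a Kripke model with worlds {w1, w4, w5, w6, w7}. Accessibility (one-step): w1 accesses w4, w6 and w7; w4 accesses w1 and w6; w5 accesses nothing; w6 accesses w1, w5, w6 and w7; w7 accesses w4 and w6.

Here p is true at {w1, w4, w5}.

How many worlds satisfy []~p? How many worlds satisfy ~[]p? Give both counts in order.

1 and 4

For []~p:
w1: successors {w4, w6, w7}; ~p there: w4:F, w6:T, w7:T. ✗
w4: successors {w1, w6}; ~p there: w1:F, w6:T. ✗
w5: no successors, so []~p holds vacuously. ✓
w6: successors {w1, w5, w6, w7}; ~p there: w1:F, w5:F, w6:T, w7:T. ✗
w7: successors {w4, w6}; ~p there: w4:F, w6:T. ✗
— 1 world.
For ~[]p:
w1: []p is F. ✓
w4: []p is F. ✓
w5: []p is T. ✗
w6: []p is F. ✓
w7: []p is F. ✓
— 4 worlds.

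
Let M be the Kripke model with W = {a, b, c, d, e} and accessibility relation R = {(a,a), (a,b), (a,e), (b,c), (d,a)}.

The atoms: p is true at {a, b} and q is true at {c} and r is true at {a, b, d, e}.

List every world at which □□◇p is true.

{b, c, e}

a: successors {a, b, e}; □◇p there: a:F, b:F, e:T. ✗
b: successors {c}; □◇p there: c:T. ✓
c: no successors, so □□◇p holds vacuously. ✓
d: successors {a}; □◇p there: a:F. ✗
e: no successors, so □□◇p holds vacuously. ✓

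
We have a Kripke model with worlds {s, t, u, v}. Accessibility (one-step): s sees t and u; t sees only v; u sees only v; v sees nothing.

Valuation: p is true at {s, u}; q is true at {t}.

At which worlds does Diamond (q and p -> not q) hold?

{s, t, u}

s: successors {t, u}; q and p -> not q there: t:T, u:T. ✓
t: successors {v}; q and p -> not q there: v:T. ✓
u: successors {v}; q and p -> not q there: v:T. ✓
v: no successors, so Diamond (q and p -> not q) fails. ✗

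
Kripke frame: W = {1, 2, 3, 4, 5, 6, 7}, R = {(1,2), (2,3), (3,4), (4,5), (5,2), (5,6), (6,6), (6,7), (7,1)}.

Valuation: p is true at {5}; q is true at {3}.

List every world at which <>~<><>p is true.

1: successors {2}; ~<><>p there: 2:T. ✓
2: successors {3}; ~<><>p there: 3:F. ✗
3: successors {4}; ~<><>p there: 4:T. ✓
4: successors {5}; ~<><>p there: 5:T. ✓
5: successors {2, 6}; ~<><>p there: 2:T, 6:T. ✓
6: successors {6, 7}; ~<><>p there: 6:T, 7:T. ✓
7: successors {1}; ~<><>p there: 1:T. ✓

{1, 3, 4, 5, 6, 7}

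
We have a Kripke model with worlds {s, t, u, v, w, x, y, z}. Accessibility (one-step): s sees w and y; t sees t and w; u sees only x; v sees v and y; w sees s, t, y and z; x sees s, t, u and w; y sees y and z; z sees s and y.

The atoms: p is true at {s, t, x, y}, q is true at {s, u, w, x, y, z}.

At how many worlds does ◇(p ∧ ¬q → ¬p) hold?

8

s: successors {w, y}; p ∧ ¬q → ¬p there: w:T, y:T. ✓
t: successors {t, w}; p ∧ ¬q → ¬p there: t:F, w:T. ✓
u: successors {x}; p ∧ ¬q → ¬p there: x:T. ✓
v: successors {v, y}; p ∧ ¬q → ¬p there: v:T, y:T. ✓
w: successors {s, t, y, z}; p ∧ ¬q → ¬p there: s:T, t:F, y:T, z:T. ✓
x: successors {s, t, u, w}; p ∧ ¬q → ¬p there: s:T, t:F, u:T, w:T. ✓
y: successors {y, z}; p ∧ ¬q → ¬p there: y:T, z:T. ✓
z: successors {s, y}; p ∧ ¬q → ¬p there: s:T, y:T. ✓
Satisfying worlds: {s, t, u, v, w, x, y, z}.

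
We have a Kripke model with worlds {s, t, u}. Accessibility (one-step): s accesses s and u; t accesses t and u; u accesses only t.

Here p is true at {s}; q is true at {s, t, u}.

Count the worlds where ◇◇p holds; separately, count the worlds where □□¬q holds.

1 and 0

For ◇◇p:
s: successors {s, u}; ◇p there: s:T, u:F. ✓
t: successors {t, u}; ◇p there: t:F, u:F. ✗
u: successors {t}; ◇p there: t:F. ✗
— 1 world.
For □□¬q:
s: successors {s, u}; □¬q there: s:F, u:F. ✗
t: successors {t, u}; □¬q there: t:F, u:F. ✗
u: successors {t}; □¬q there: t:F. ✗
— 0 worlds.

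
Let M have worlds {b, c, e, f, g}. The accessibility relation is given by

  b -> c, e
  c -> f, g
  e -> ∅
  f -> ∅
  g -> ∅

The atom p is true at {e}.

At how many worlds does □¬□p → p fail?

b: □¬□p is F, p is F. ✓
c: □¬□p is F, p is F. ✓
e: □¬□p is T, p is T. ✓
f: □¬□p is T, p is F. ✗
g: □¬□p is T, p is F. ✗
Satisfying worlds: {b, c, e}.
So □¬□p → p fails at the other 2 worlds.

2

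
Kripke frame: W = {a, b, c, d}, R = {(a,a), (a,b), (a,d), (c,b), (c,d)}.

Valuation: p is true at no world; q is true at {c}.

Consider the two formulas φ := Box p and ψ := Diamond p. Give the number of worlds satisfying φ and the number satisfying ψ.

For Box p:
a: successors {a, b, d}; p there: a:F, b:F, d:F. ✗
b: no successors, so Box p holds vacuously. ✓
c: successors {b, d}; p there: b:F, d:F. ✗
d: no successors, so Box p holds vacuously. ✓
— 2 worlds.
For Diamond p:
a: successors {a, b, d}; p there: a:F, b:F, d:F. ✗
b: no successors, so Diamond p fails. ✗
c: successors {b, d}; p there: b:F, d:F. ✗
d: no successors, so Diamond p fails. ✗
— 0 worlds.

2 and 0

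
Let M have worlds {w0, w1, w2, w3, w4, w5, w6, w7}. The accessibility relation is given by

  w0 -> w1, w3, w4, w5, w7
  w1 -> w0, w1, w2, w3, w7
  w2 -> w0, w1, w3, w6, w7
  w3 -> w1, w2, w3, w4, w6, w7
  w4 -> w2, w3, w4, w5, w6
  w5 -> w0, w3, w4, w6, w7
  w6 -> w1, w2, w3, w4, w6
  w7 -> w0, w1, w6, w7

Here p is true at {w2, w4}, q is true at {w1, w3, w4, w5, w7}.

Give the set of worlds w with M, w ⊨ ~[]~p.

w0: []~p is F. ✓
w1: []~p is F. ✓
w2: []~p is T. ✗
w3: []~p is F. ✓
w4: []~p is F. ✓
w5: []~p is F. ✓
w6: []~p is F. ✓
w7: []~p is T. ✗

{w0, w1, w3, w4, w5, w6}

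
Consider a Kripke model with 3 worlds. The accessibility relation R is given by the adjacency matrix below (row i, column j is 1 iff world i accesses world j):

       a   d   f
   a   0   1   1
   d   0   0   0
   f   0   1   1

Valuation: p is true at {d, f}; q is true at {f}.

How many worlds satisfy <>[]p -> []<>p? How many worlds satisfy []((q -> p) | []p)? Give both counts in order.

1 and 3

For <>[]p -> []<>p:
a: <>[]p is T, []<>p is F. ✗
d: <>[]p is F, []<>p is T. ✓
f: <>[]p is T, []<>p is F. ✗
— 1 world.
For []((q -> p) | []p):
a: successors {d, f}; (q -> p) | []p there: d:T, f:T. ✓
d: no successors, so []((q -> p) | []p) holds vacuously. ✓
f: successors {d, f}; (q -> p) | []p there: d:T, f:T. ✓
— 3 worlds.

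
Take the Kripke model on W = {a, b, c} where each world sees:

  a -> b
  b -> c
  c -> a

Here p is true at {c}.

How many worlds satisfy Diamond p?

a: successors {b}; p there: b:F. ✗
b: successors {c}; p there: c:T. ✓
c: successors {a}; p there: a:F. ✗
Satisfying worlds: {b}.

1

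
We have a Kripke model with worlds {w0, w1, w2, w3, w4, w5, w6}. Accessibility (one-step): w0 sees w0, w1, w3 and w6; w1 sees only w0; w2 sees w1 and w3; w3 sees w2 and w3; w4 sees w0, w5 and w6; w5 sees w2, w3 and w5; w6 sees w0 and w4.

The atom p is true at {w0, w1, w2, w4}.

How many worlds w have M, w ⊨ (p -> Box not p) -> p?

w0: p -> Box not p is F, p is T. ✓
w1: p -> Box not p is F, p is T. ✓
w2: p -> Box not p is F, p is T. ✓
w3: p -> Box not p is T, p is F. ✗
w4: p -> Box not p is F, p is T. ✓
w5: p -> Box not p is T, p is F. ✗
w6: p -> Box not p is T, p is F. ✗
Satisfying worlds: {w0, w1, w2, w4}.

4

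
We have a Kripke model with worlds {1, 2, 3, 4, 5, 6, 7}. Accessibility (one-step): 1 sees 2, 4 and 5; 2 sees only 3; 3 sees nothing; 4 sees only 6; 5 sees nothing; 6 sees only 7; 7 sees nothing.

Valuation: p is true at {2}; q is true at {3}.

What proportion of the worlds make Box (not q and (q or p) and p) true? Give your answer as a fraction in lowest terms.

1: successors {2, 4, 5}; not q and (q or p) and p there: 2:T, 4:F, 5:F. ✗
2: successors {3}; not q and (q or p) and p there: 3:F. ✗
3: no successors, so Box (not q and (q or p) and p) holds vacuously. ✓
4: successors {6}; not q and (q or p) and p there: 6:F. ✗
5: no successors, so Box (not q and (q or p) and p) holds vacuously. ✓
6: successors {7}; not q and (q or p) and p there: 7:F. ✗
7: no successors, so Box (not q and (q or p) and p) holds vacuously. ✓
That's 3 of 7 worlds, so 3/7.

3/7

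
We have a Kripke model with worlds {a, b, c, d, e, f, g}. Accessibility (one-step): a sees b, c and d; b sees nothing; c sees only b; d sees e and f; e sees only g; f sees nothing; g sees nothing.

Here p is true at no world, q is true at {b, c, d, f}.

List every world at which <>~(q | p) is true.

a: successors {b, c, d}; ~(q | p) there: b:F, c:F, d:F. ✗
b: no successors, so <>~(q | p) fails. ✗
c: successors {b}; ~(q | p) there: b:F. ✗
d: successors {e, f}; ~(q | p) there: e:T, f:F. ✓
e: successors {g}; ~(q | p) there: g:T. ✓
f: no successors, so <>~(q | p) fails. ✗
g: no successors, so <>~(q | p) fails. ✗

{d, e}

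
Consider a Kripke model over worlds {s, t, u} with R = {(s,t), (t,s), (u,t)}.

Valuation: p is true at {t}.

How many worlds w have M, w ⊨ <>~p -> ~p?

s: <>~p is F, ~p is T. ✓
t: <>~p is T, ~p is F. ✗
u: <>~p is F, ~p is T. ✓
Satisfying worlds: {s, u}.

2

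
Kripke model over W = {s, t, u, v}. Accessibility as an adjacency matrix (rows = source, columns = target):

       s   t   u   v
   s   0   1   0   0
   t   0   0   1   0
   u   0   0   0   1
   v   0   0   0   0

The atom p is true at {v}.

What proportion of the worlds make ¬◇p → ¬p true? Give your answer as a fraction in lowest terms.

3/4

s: ¬◇p is T, ¬p is T. ✓
t: ¬◇p is T, ¬p is T. ✓
u: ¬◇p is F, ¬p is T. ✓
v: ¬◇p is T, ¬p is F. ✗
That's 3 of 4 worlds, so 3/4.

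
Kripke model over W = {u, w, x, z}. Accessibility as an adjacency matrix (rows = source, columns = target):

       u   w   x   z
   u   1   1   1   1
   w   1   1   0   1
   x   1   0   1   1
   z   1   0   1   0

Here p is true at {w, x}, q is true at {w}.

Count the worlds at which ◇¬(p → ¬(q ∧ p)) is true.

2

u: successors {u, w, x, z}; ¬(p → ¬(q ∧ p)) there: u:F, w:T, x:F, z:F. ✓
w: successors {u, w, z}; ¬(p → ¬(q ∧ p)) there: u:F, w:T, z:F. ✓
x: successors {u, x, z}; ¬(p → ¬(q ∧ p)) there: u:F, x:F, z:F. ✗
z: successors {u, x}; ¬(p → ¬(q ∧ p)) there: u:F, x:F. ✗
Satisfying worlds: {u, w}.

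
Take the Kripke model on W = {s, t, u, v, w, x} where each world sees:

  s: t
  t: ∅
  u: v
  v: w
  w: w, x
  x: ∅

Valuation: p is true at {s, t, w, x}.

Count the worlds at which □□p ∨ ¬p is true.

s: □□p is T, ¬p is F. ✓
t: □□p is T, ¬p is F. ✓
u: □□p is T, ¬p is T. ✓
v: □□p is T, ¬p is T. ✓
w: □□p is T, ¬p is F. ✓
x: □□p is T, ¬p is F. ✓
Satisfying worlds: {s, t, u, v, w, x}.

6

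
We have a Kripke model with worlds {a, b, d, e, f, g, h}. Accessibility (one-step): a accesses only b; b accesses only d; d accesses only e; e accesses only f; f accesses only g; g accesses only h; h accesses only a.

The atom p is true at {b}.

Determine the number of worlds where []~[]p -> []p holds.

a: []~[]p is T, []p is T. ✓
b: []~[]p is T, []p is F. ✗
d: []~[]p is T, []p is F. ✗
e: []~[]p is T, []p is F. ✗
f: []~[]p is T, []p is F. ✗
g: []~[]p is T, []p is F. ✗
h: []~[]p is F, []p is F. ✓
Satisfying worlds: {a, h}.

2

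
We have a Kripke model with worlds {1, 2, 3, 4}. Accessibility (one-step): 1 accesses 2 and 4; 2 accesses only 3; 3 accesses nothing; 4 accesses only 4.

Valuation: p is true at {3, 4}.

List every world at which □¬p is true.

1: successors {2, 4}; ¬p there: 2:T, 4:F. ✗
2: successors {3}; ¬p there: 3:F. ✗
3: no successors, so □¬p holds vacuously. ✓
4: successors {4}; ¬p there: 4:F. ✗

{3}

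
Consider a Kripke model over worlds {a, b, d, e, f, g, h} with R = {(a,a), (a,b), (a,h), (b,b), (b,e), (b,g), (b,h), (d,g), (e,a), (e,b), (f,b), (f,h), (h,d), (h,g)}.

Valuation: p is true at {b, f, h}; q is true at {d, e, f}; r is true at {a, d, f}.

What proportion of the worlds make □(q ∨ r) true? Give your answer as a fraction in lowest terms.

1/7

a: successors {a, b, h}; q ∨ r there: a:T, b:F, h:F. ✗
b: successors {b, e, g, h}; q ∨ r there: b:F, e:T, g:F, h:F. ✗
d: successors {g}; q ∨ r there: g:F. ✗
e: successors {a, b}; q ∨ r there: a:T, b:F. ✗
f: successors {b, h}; q ∨ r there: b:F, h:F. ✗
g: no successors, so □(q ∨ r) holds vacuously. ✓
h: successors {d, g}; q ∨ r there: d:T, g:F. ✗
That's 1 of 7 worlds, so 1/7.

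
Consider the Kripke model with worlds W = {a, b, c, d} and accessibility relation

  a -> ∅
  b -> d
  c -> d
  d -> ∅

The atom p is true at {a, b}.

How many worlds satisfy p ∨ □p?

3

a: p is T, □p is T. ✓
b: p is T, □p is F. ✓
c: p is F, □p is F. ✗
d: p is F, □p is T. ✓
Satisfying worlds: {a, b, d}.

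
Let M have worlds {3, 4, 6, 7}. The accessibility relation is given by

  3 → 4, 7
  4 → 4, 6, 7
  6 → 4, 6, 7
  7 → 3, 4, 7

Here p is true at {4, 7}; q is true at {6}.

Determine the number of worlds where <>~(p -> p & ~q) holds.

3: successors {4, 7}; ~(p -> p & ~q) there: 4:F, 7:F. ✗
4: successors {4, 6, 7}; ~(p -> p & ~q) there: 4:F, 6:F, 7:F. ✗
6: successors {4, 6, 7}; ~(p -> p & ~q) there: 4:F, 6:F, 7:F. ✗
7: successors {3, 4, 7}; ~(p -> p & ~q) there: 3:F, 4:F, 7:F. ✗
Satisfying worlds: ∅.

0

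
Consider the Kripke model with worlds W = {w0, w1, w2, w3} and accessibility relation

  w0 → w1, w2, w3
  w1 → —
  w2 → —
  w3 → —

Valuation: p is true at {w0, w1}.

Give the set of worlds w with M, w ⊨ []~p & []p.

w0: []~p is F, []p is F. ✗
w1: []~p is T, []p is T. ✓
w2: []~p is T, []p is T. ✓
w3: []~p is T, []p is T. ✓

{w1, w2, w3}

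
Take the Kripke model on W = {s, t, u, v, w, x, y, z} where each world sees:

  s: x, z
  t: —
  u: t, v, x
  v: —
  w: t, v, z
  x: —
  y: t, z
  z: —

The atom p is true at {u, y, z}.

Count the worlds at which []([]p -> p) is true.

4

s: successors {x, z}; []p -> p there: x:F, z:T. ✗
t: no successors, so []([]p -> p) holds vacuously. ✓
u: successors {t, v, x}; []p -> p there: t:F, v:F, x:F. ✗
v: no successors, so []([]p -> p) holds vacuously. ✓
w: successors {t, v, z}; []p -> p there: t:F, v:F, z:T. ✗
x: no successors, so []([]p -> p) holds vacuously. ✓
y: successors {t, z}; []p -> p there: t:F, z:T. ✗
z: no successors, so []([]p -> p) holds vacuously. ✓
Satisfying worlds: {t, v, x, z}.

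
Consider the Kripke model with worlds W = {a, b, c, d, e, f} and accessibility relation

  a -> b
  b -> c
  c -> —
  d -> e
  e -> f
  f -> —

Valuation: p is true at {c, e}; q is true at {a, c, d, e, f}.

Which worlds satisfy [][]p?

a: successors {b}; []p there: b:T. ✓
b: successors {c}; []p there: c:T. ✓
c: no successors, so [][]p holds vacuously. ✓
d: successors {e}; []p there: e:F. ✗
e: successors {f}; []p there: f:T. ✓
f: no successors, so [][]p holds vacuously. ✓

{a, b, c, e, f}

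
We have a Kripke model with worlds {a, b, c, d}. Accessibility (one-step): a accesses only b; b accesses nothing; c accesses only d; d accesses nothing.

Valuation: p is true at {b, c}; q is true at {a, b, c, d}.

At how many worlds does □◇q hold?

2

a: successors {b}; ◇q there: b:F. ✗
b: no successors, so □◇q holds vacuously. ✓
c: successors {d}; ◇q there: d:F. ✗
d: no successors, so □◇q holds vacuously. ✓
Satisfying worlds: {b, d}.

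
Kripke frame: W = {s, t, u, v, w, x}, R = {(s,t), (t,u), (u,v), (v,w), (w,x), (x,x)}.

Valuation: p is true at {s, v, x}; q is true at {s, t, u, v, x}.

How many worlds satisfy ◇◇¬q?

1

s: successors {t}; ◇¬q there: t:F. ✗
t: successors {u}; ◇¬q there: u:F. ✗
u: successors {v}; ◇¬q there: v:T. ✓
v: successors {w}; ◇¬q there: w:F. ✗
w: successors {x}; ◇¬q there: x:F. ✗
x: successors {x}; ◇¬q there: x:F. ✗
Satisfying worlds: {u}.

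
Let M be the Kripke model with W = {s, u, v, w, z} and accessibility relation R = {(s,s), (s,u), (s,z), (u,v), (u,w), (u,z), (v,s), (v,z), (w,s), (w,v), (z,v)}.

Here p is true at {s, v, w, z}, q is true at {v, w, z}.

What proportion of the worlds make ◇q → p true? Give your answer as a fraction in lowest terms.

s: ◇q is T, p is T. ✓
u: ◇q is T, p is F. ✗
v: ◇q is T, p is T. ✓
w: ◇q is T, p is T. ✓
z: ◇q is T, p is T. ✓
That's 4 of 5 worlds, so 4/5.

4/5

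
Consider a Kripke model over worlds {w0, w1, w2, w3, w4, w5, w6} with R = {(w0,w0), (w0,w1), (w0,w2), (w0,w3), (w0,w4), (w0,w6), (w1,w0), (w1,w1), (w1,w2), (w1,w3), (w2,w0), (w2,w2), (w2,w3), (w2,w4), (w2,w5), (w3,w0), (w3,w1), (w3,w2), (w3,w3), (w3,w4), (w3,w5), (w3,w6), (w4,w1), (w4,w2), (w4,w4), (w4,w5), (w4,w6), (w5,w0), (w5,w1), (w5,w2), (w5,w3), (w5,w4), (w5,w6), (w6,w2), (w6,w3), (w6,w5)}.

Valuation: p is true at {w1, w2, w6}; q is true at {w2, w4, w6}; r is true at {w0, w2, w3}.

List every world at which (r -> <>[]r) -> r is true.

{w0, w2, w3}

w0: r -> <>[]r is F, r is T. ✓
w1: r -> <>[]r is T, r is F. ✗
w2: r -> <>[]r is F, r is T. ✓
w3: r -> <>[]r is F, r is T. ✓
w4: r -> <>[]r is T, r is F. ✗
w5: r -> <>[]r is T, r is F. ✗
w6: r -> <>[]r is T, r is F. ✗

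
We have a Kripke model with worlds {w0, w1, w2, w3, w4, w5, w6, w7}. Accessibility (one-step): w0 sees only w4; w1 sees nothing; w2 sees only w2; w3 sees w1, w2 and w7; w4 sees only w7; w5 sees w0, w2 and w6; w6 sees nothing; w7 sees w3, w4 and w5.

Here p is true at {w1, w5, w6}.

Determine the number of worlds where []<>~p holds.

6

w0: successors {w4}; <>~p there: w4:T. ✓
w1: no successors, so []<>~p holds vacuously. ✓
w2: successors {w2}; <>~p there: w2:T. ✓
w3: successors {w1, w2, w7}; <>~p there: w1:F, w2:T, w7:T. ✗
w4: successors {w7}; <>~p there: w7:T. ✓
w5: successors {w0, w2, w6}; <>~p there: w0:T, w2:T, w6:F. ✗
w6: no successors, so []<>~p holds vacuously. ✓
w7: successors {w3, w4, w5}; <>~p there: w3:T, w4:T, w5:T. ✓
Satisfying worlds: {w0, w1, w2, w4, w6, w7}.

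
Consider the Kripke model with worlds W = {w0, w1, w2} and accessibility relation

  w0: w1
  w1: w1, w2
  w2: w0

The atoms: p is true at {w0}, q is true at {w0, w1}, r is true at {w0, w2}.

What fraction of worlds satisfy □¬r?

w0: successors {w1}; ¬r there: w1:T. ✓
w1: successors {w1, w2}; ¬r there: w1:T, w2:F. ✗
w2: successors {w0}; ¬r there: w0:F. ✗
That's 1 of 3 worlds, so 1/3.

1/3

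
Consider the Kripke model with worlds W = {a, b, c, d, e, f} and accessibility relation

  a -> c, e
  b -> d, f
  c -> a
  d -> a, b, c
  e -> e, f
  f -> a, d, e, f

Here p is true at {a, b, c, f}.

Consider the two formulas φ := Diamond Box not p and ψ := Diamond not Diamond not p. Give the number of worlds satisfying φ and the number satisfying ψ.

0 and 4

For Diamond Box not p:
a: successors {c, e}; Box not p there: c:F, e:F. ✗
b: successors {d, f}; Box not p there: d:F, f:F. ✗
c: successors {a}; Box not p there: a:F. ✗
d: successors {a, b, c}; Box not p there: a:F, b:F, c:F. ✗
e: successors {e, f}; Box not p there: e:F, f:F. ✗
f: successors {a, d, e, f}; Box not p there: a:F, d:F, e:F, f:F. ✗
— 0 worlds.
For Diamond not Diamond not p:
a: successors {c, e}; not Diamond not p there: c:T, e:F. ✓
b: successors {d, f}; not Diamond not p there: d:T, f:F. ✓
c: successors {a}; not Diamond not p there: a:F. ✗
d: successors {a, b, c}; not Diamond not p there: a:F, b:F, c:T. ✓
e: successors {e, f}; not Diamond not p there: e:F, f:F. ✗
f: successors {a, d, e, f}; not Diamond not p there: a:F, d:T, e:F, f:F. ✓
— 4 worlds.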